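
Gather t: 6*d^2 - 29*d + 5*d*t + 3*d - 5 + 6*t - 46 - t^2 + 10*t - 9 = 6*d^2 - 26*d - t^2 + t*(5*d + 16) - 60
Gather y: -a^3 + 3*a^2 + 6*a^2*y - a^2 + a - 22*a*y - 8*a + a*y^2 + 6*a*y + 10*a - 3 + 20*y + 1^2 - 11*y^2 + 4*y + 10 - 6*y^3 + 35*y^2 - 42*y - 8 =-a^3 + 2*a^2 + 3*a - 6*y^3 + y^2*(a + 24) + y*(6*a^2 - 16*a - 18)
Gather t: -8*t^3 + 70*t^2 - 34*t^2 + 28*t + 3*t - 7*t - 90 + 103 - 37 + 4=-8*t^3 + 36*t^2 + 24*t - 20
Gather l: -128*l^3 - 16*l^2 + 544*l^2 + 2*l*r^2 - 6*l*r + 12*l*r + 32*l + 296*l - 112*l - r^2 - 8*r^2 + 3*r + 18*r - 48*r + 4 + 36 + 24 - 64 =-128*l^3 + 528*l^2 + l*(2*r^2 + 6*r + 216) - 9*r^2 - 27*r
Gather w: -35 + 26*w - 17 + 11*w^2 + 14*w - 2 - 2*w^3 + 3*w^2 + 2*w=-2*w^3 + 14*w^2 + 42*w - 54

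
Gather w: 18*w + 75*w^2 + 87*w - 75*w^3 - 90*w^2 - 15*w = -75*w^3 - 15*w^2 + 90*w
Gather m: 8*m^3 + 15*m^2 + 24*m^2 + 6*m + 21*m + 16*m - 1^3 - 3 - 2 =8*m^3 + 39*m^2 + 43*m - 6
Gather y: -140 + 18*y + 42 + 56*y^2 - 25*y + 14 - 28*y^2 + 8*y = 28*y^2 + y - 84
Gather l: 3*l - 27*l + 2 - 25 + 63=40 - 24*l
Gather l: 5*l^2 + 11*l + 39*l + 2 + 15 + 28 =5*l^2 + 50*l + 45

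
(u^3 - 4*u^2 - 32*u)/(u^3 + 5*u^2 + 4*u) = (u - 8)/(u + 1)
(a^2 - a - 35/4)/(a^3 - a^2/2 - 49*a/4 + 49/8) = 2*(2*a + 5)/(4*a^2 + 12*a - 7)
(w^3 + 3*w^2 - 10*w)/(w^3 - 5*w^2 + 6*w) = (w + 5)/(w - 3)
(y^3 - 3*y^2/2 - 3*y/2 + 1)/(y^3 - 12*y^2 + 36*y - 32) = (2*y^2 + y - 1)/(2*(y^2 - 10*y + 16))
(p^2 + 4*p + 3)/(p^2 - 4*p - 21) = (p + 1)/(p - 7)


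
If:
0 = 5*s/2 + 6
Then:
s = -12/5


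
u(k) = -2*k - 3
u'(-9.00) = -2.00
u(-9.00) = 15.00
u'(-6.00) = -2.00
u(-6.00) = 9.00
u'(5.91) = -2.00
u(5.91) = -14.82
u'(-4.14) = -2.00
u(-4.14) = 5.28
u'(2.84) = -2.00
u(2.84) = -8.68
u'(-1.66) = -2.00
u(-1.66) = 0.32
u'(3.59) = -2.00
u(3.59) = -10.18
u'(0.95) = -2.00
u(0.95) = -4.90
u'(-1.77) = -2.00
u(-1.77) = 0.54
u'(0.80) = -2.00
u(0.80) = -4.60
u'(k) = -2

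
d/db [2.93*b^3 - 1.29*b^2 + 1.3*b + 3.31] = 8.79*b^2 - 2.58*b + 1.3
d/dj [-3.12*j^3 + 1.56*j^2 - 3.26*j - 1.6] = -9.36*j^2 + 3.12*j - 3.26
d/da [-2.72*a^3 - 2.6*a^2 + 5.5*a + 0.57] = -8.16*a^2 - 5.2*a + 5.5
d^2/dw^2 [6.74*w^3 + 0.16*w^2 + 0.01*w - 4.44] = 40.44*w + 0.32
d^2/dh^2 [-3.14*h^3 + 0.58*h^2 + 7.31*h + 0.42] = 1.16 - 18.84*h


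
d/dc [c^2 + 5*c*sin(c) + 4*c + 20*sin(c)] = 5*c*cos(c) + 2*c + 5*sin(c) + 20*cos(c) + 4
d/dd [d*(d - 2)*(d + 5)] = 3*d^2 + 6*d - 10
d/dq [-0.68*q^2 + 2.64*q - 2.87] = 2.64 - 1.36*q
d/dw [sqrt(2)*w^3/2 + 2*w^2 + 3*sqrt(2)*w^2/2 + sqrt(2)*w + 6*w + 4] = 3*sqrt(2)*w^2/2 + 4*w + 3*sqrt(2)*w + sqrt(2) + 6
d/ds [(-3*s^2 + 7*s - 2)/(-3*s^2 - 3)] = (7*s^2 + 2*s - 7)/(3*(s^4 + 2*s^2 + 1))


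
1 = 1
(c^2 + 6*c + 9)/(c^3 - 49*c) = (c^2 + 6*c + 9)/(c*(c^2 - 49))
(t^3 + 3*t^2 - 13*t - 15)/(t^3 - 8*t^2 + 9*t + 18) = (t + 5)/(t - 6)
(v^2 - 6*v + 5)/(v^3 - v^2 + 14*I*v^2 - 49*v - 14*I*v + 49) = (v - 5)/(v^2 + 14*I*v - 49)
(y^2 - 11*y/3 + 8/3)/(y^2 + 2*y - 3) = (y - 8/3)/(y + 3)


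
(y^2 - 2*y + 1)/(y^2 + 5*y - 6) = (y - 1)/(y + 6)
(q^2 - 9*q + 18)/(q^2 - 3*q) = (q - 6)/q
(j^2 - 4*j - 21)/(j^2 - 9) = (j - 7)/(j - 3)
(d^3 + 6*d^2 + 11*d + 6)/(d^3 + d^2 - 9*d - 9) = (d + 2)/(d - 3)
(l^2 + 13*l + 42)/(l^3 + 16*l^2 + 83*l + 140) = (l + 6)/(l^2 + 9*l + 20)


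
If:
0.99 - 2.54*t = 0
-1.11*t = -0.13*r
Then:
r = 3.33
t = 0.39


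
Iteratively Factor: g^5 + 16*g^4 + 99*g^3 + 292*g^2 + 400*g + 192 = (g + 4)*(g^4 + 12*g^3 + 51*g^2 + 88*g + 48) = (g + 1)*(g + 4)*(g^3 + 11*g^2 + 40*g + 48) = (g + 1)*(g + 3)*(g + 4)*(g^2 + 8*g + 16) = (g + 1)*(g + 3)*(g + 4)^2*(g + 4)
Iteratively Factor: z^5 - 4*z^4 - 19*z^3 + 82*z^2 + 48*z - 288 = (z + 2)*(z^4 - 6*z^3 - 7*z^2 + 96*z - 144) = (z + 2)*(z + 4)*(z^3 - 10*z^2 + 33*z - 36) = (z - 3)*(z + 2)*(z + 4)*(z^2 - 7*z + 12) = (z - 4)*(z - 3)*(z + 2)*(z + 4)*(z - 3)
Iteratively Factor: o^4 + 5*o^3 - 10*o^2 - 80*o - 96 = (o - 4)*(o^3 + 9*o^2 + 26*o + 24) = (o - 4)*(o + 2)*(o^2 + 7*o + 12) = (o - 4)*(o + 2)*(o + 3)*(o + 4)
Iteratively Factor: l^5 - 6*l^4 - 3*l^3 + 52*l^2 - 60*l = (l - 5)*(l^4 - l^3 - 8*l^2 + 12*l) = (l - 5)*(l - 2)*(l^3 + l^2 - 6*l) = l*(l - 5)*(l - 2)*(l^2 + l - 6) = l*(l - 5)*(l - 2)*(l + 3)*(l - 2)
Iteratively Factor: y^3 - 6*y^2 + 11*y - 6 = (y - 3)*(y^2 - 3*y + 2) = (y - 3)*(y - 1)*(y - 2)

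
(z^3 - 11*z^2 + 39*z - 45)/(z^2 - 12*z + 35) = (z^2 - 6*z + 9)/(z - 7)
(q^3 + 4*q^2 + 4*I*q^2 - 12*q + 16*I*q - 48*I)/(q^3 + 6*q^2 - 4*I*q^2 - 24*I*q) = (q^2 + 2*q*(-1 + 2*I) - 8*I)/(q*(q - 4*I))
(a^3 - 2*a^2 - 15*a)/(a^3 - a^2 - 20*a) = (a + 3)/(a + 4)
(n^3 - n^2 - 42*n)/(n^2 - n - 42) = n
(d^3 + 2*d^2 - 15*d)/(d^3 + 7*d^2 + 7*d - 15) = d*(d - 3)/(d^2 + 2*d - 3)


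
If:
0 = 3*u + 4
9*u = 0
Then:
No Solution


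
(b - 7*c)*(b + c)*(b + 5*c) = b^3 - b^2*c - 37*b*c^2 - 35*c^3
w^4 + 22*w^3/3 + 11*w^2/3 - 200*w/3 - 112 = (w - 3)*(w + 7/3)*(w + 4)^2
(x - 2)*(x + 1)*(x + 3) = x^3 + 2*x^2 - 5*x - 6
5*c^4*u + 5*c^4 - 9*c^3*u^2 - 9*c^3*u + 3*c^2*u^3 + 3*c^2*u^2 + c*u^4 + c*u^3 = (-c + u)^2*(5*c + u)*(c*u + c)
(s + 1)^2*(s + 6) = s^3 + 8*s^2 + 13*s + 6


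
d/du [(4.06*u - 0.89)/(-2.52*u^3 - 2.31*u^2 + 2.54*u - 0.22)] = (20.4624*u^3 + 2.6502*u^2 - 4.1118*u + 1.3674)/(6.3504*u^6 + 11.6424*u^5 - 7.4655*u^4 - 10.626*u^3 + 7.468*u^2 - 1.1176*u + 0.0484)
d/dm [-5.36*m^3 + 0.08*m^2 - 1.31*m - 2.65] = -16.08*m^2 + 0.16*m - 1.31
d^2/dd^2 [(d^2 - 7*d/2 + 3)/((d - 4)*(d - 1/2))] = 4*(4*d^3 + 12*d^2 - 78*d + 109)/(8*d^6 - 108*d^5 + 534*d^4 - 1161*d^3 + 1068*d^2 - 432*d + 64)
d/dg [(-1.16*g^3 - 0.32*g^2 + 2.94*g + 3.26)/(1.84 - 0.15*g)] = (0.348*g^3 - 6.3552*g^2 - 1.1776*g + 5.8986)/(0.0225*g^2 - 0.552*g + 3.3856)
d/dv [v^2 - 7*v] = 2*v - 7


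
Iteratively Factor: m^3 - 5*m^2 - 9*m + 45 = (m - 3)*(m^2 - 2*m - 15) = (m - 3)*(m + 3)*(m - 5)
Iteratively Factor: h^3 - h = (h - 1)*(h^2 + h) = h*(h - 1)*(h + 1)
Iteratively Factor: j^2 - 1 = (j - 1)*(j + 1)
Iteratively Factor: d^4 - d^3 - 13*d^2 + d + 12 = (d - 4)*(d^3 + 3*d^2 - d - 3) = (d - 4)*(d + 3)*(d^2 - 1) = (d - 4)*(d + 1)*(d + 3)*(d - 1)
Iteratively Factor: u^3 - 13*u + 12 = (u + 4)*(u^2 - 4*u + 3) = (u - 1)*(u + 4)*(u - 3)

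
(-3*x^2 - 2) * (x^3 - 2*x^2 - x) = -3*x^5 + 6*x^4 + x^3 + 4*x^2 + 2*x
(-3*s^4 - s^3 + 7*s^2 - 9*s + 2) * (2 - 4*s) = 12*s^5 - 2*s^4 - 30*s^3 + 50*s^2 - 26*s + 4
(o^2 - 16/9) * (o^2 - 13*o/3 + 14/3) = o^4 - 13*o^3/3 + 26*o^2/9 + 208*o/27 - 224/27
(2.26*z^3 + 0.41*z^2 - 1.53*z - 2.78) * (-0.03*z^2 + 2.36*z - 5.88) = -0.0678*z^5 + 5.3213*z^4 - 12.2753*z^3 - 5.9382*z^2 + 2.4356*z + 16.3464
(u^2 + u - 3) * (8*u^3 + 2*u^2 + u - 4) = 8*u^5 + 10*u^4 - 21*u^3 - 9*u^2 - 7*u + 12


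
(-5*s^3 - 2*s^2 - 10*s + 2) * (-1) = 5*s^3 + 2*s^2 + 10*s - 2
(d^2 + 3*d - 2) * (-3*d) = -3*d^3 - 9*d^2 + 6*d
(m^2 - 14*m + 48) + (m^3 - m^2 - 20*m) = m^3 - 34*m + 48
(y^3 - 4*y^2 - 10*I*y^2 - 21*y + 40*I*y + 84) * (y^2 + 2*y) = y^5 - 2*y^4 - 10*I*y^4 - 29*y^3 + 20*I*y^3 + 42*y^2 + 80*I*y^2 + 168*y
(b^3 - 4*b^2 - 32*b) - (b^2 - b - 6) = b^3 - 5*b^2 - 31*b + 6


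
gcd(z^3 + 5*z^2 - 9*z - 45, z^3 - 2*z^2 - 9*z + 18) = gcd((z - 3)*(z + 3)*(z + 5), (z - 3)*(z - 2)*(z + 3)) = z^2 - 9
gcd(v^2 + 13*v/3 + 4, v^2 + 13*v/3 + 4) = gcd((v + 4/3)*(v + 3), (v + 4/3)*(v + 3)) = v^2 + 13*v/3 + 4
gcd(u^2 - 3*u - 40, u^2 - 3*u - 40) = u^2 - 3*u - 40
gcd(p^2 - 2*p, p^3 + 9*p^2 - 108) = 1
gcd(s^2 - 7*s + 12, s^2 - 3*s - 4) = s - 4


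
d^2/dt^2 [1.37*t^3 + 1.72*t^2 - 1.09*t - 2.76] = 8.22*t + 3.44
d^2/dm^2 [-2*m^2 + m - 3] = -4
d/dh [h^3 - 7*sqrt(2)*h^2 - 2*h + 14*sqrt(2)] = 3*h^2 - 14*sqrt(2)*h - 2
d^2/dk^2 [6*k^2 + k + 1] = 12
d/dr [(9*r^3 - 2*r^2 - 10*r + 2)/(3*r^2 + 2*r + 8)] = (27*r^4 + 36*r^3 + 242*r^2 - 44*r - 84)/(9*r^4 + 12*r^3 + 52*r^2 + 32*r + 64)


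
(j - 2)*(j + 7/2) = j^2 + 3*j/2 - 7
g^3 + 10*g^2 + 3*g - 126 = (g - 3)*(g + 6)*(g + 7)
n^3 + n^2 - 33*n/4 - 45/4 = (n - 3)*(n + 3/2)*(n + 5/2)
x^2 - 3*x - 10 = (x - 5)*(x + 2)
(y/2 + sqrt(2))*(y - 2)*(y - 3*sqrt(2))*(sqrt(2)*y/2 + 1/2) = sqrt(2)*y^4/4 - sqrt(2)*y^3/2 - y^3/4 - 13*sqrt(2)*y^2/4 + y^2/2 - 3*y + 13*sqrt(2)*y/2 + 6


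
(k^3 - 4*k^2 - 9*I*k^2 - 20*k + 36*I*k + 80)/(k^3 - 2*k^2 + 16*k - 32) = (k^2 + k*(-4 - 5*I) + 20*I)/(k^2 + k*(-2 + 4*I) - 8*I)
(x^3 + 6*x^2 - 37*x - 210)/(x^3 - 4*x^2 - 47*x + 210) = (x + 5)/(x - 5)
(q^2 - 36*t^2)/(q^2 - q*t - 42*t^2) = (q - 6*t)/(q - 7*t)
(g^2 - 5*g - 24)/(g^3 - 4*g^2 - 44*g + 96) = (g + 3)/(g^2 + 4*g - 12)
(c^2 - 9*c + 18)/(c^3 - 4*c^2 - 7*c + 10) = (c^2 - 9*c + 18)/(c^3 - 4*c^2 - 7*c + 10)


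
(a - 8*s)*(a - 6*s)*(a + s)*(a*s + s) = a^4*s - 13*a^3*s^2 + a^3*s + 34*a^2*s^3 - 13*a^2*s^2 + 48*a*s^4 + 34*a*s^3 + 48*s^4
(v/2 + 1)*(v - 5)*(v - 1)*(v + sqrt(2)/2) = v^4/2 - 2*v^3 + sqrt(2)*v^3/4 - 7*v^2/2 - sqrt(2)*v^2 - 7*sqrt(2)*v/4 + 5*v + 5*sqrt(2)/2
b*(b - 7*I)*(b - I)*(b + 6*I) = b^4 - 2*I*b^3 + 41*b^2 - 42*I*b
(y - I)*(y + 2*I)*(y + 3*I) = y^3 + 4*I*y^2 - y + 6*I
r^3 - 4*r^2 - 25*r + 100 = (r - 5)*(r - 4)*(r + 5)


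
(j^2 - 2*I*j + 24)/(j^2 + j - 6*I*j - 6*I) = (j + 4*I)/(j + 1)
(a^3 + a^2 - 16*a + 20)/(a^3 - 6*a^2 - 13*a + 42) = (a^2 + 3*a - 10)/(a^2 - 4*a - 21)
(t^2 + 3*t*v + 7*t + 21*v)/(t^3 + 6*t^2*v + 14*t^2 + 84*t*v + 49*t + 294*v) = (t + 3*v)/(t^2 + 6*t*v + 7*t + 42*v)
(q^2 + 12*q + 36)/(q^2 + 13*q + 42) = (q + 6)/(q + 7)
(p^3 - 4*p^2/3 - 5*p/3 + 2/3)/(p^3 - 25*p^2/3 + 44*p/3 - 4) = (p + 1)/(p - 6)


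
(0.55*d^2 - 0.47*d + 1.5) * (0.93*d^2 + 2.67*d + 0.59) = 0.5115*d^4 + 1.0314*d^3 + 0.4646*d^2 + 3.7277*d + 0.885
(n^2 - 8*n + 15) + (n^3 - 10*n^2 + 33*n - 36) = n^3 - 9*n^2 + 25*n - 21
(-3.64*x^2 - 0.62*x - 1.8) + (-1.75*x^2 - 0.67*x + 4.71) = -5.39*x^2 - 1.29*x + 2.91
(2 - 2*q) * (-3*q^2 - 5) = 6*q^3 - 6*q^2 + 10*q - 10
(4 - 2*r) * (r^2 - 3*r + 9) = -2*r^3 + 10*r^2 - 30*r + 36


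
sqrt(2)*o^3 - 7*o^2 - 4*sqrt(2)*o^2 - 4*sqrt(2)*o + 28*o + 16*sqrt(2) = (o - 4)*(o - 4*sqrt(2))*(sqrt(2)*o + 1)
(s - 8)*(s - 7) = s^2 - 15*s + 56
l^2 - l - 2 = (l - 2)*(l + 1)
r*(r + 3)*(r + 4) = r^3 + 7*r^2 + 12*r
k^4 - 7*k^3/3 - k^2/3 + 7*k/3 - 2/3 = (k - 2)*(k - 1)*(k - 1/3)*(k + 1)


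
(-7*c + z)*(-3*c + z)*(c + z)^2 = 21*c^4 + 32*c^3*z + 2*c^2*z^2 - 8*c*z^3 + z^4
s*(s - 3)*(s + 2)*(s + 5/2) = s^4 + 3*s^3/2 - 17*s^2/2 - 15*s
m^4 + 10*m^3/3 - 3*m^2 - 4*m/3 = m*(m - 1)*(m + 1/3)*(m + 4)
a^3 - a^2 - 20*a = a*(a - 5)*(a + 4)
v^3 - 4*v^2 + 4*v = v*(v - 2)^2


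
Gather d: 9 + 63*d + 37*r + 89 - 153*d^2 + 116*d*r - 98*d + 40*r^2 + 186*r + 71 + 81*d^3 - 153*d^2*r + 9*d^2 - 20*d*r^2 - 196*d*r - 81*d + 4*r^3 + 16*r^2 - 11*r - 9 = 81*d^3 + d^2*(-153*r - 144) + d*(-20*r^2 - 80*r - 116) + 4*r^3 + 56*r^2 + 212*r + 160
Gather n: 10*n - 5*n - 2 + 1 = 5*n - 1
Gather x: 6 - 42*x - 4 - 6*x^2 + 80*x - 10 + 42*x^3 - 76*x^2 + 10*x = 42*x^3 - 82*x^2 + 48*x - 8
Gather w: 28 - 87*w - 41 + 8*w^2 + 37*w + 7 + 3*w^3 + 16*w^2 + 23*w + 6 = 3*w^3 + 24*w^2 - 27*w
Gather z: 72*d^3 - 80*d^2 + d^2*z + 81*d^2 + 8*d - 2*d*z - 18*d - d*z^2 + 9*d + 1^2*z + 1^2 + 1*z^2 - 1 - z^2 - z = 72*d^3 + d^2 - d*z^2 - d + z*(d^2 - 2*d)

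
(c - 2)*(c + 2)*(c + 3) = c^3 + 3*c^2 - 4*c - 12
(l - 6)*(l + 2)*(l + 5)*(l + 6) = l^4 + 7*l^3 - 26*l^2 - 252*l - 360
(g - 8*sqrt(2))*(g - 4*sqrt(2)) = g^2 - 12*sqrt(2)*g + 64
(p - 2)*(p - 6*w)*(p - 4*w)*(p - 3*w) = p^4 - 13*p^3*w - 2*p^3 + 54*p^2*w^2 + 26*p^2*w - 72*p*w^3 - 108*p*w^2 + 144*w^3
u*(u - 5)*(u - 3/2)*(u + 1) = u^4 - 11*u^3/2 + u^2 + 15*u/2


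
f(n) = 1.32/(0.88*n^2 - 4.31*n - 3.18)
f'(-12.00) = 0.00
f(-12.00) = 0.01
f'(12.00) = -0.00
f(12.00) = 0.02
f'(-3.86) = 0.02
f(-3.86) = 0.05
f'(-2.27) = 0.09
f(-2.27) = 0.12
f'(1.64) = 0.03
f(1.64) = -0.17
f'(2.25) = 0.01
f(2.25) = -0.16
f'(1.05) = 0.07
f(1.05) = -0.20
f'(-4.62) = 0.01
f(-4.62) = 0.04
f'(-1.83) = 0.17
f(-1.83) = 0.17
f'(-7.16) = 0.00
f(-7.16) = 0.02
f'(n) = 1.32*(4.31 - 1.76*n)/(0.88*n^2 - 4.31*n - 3.18)^2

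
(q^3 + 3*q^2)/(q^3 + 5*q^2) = (q + 3)/(q + 5)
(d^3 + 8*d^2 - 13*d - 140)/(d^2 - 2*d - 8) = (d^2 + 12*d + 35)/(d + 2)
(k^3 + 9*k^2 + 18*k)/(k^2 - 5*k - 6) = k*(k^2 + 9*k + 18)/(k^2 - 5*k - 6)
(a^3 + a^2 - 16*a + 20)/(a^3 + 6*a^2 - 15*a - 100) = (a^2 - 4*a + 4)/(a^2 + a - 20)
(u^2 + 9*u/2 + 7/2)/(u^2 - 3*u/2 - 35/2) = (u + 1)/(u - 5)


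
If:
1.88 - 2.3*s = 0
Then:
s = 0.82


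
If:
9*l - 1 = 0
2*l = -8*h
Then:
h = -1/36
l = 1/9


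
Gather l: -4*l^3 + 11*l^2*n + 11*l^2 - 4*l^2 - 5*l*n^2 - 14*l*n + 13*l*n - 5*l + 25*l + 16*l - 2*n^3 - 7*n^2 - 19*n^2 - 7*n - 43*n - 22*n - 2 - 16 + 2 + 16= -4*l^3 + l^2*(11*n + 7) + l*(-5*n^2 - n + 36) - 2*n^3 - 26*n^2 - 72*n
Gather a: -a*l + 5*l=-a*l + 5*l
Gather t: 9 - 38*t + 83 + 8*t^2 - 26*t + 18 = 8*t^2 - 64*t + 110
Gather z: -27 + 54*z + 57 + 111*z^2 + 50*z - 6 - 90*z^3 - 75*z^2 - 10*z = -90*z^3 + 36*z^2 + 94*z + 24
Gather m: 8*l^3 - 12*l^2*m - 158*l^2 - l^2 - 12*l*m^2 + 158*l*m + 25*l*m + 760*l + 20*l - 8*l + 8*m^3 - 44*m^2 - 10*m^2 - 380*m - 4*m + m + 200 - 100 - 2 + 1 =8*l^3 - 159*l^2 + 772*l + 8*m^3 + m^2*(-12*l - 54) + m*(-12*l^2 + 183*l - 383) + 99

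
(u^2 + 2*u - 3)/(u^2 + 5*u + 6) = (u - 1)/(u + 2)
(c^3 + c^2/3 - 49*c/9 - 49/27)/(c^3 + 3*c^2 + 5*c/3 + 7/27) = (3*c - 7)/(3*c + 1)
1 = 1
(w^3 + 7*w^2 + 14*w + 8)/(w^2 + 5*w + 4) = w + 2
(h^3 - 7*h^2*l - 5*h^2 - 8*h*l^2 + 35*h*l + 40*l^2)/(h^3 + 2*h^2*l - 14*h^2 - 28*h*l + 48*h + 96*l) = (h^3 - 7*h^2*l - 5*h^2 - 8*h*l^2 + 35*h*l + 40*l^2)/(h^3 + 2*h^2*l - 14*h^2 - 28*h*l + 48*h + 96*l)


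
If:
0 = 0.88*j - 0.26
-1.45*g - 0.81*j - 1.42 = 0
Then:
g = -1.14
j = 0.30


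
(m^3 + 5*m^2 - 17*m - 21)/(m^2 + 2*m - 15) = (m^2 + 8*m + 7)/(m + 5)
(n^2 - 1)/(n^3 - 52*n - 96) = (1 - n^2)/(-n^3 + 52*n + 96)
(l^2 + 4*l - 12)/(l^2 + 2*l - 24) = (l - 2)/(l - 4)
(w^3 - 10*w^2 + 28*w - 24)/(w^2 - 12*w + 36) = (w^2 - 4*w + 4)/(w - 6)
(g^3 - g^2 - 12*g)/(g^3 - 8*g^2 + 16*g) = (g + 3)/(g - 4)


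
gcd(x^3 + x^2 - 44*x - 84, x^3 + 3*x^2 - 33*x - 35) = 1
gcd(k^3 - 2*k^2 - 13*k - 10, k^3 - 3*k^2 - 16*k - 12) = k^2 + 3*k + 2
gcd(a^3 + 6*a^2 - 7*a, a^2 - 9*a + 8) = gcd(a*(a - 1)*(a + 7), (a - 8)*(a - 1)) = a - 1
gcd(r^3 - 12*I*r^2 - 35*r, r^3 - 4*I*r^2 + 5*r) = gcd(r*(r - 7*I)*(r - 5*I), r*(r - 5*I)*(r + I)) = r^2 - 5*I*r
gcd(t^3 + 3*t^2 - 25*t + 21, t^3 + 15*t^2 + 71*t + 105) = t + 7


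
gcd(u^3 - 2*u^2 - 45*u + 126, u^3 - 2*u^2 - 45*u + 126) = u^3 - 2*u^2 - 45*u + 126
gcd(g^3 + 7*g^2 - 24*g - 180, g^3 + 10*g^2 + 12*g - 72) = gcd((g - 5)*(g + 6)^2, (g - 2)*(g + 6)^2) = g^2 + 12*g + 36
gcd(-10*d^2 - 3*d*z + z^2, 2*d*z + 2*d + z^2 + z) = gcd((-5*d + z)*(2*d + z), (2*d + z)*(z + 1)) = 2*d + z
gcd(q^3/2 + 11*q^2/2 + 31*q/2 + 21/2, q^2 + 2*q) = 1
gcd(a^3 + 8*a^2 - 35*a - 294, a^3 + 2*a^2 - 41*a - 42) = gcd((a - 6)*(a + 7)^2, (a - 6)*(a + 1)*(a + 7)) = a^2 + a - 42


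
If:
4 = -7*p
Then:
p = -4/7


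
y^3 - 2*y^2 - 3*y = y*(y - 3)*(y + 1)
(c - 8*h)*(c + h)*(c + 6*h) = c^3 - c^2*h - 50*c*h^2 - 48*h^3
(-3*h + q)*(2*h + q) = -6*h^2 - h*q + q^2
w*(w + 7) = w^2 + 7*w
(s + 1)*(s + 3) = s^2 + 4*s + 3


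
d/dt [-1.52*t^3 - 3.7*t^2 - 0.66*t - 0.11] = -4.56*t^2 - 7.4*t - 0.66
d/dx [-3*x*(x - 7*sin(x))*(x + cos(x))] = 3*x*(x - 7*sin(x))*(sin(x) - 1) + 3*x*(x + cos(x))*(7*cos(x) - 1) - 3*(x - 7*sin(x))*(x + cos(x))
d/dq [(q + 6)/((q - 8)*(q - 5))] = (-q^2 - 12*q + 118)/(q^4 - 26*q^3 + 249*q^2 - 1040*q + 1600)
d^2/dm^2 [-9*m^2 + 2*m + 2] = -18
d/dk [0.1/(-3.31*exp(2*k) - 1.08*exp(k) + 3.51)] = (0.662*exp(k) + 0.108)*exp(k)/(3.31*exp(2*k) + 1.08*exp(k) - 3.51)^2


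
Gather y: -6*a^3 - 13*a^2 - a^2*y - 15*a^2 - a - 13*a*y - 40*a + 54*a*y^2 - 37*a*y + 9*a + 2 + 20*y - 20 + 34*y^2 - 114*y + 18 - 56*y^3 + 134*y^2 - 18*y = -6*a^3 - 28*a^2 - 32*a - 56*y^3 + y^2*(54*a + 168) + y*(-a^2 - 50*a - 112)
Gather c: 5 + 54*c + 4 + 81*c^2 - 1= 81*c^2 + 54*c + 8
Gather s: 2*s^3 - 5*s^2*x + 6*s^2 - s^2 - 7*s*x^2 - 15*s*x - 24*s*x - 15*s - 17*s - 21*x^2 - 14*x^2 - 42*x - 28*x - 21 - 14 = 2*s^3 + s^2*(5 - 5*x) + s*(-7*x^2 - 39*x - 32) - 35*x^2 - 70*x - 35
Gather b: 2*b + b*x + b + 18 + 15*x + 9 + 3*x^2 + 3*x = b*(x + 3) + 3*x^2 + 18*x + 27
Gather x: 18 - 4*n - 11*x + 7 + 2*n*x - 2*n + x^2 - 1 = -6*n + x^2 + x*(2*n - 11) + 24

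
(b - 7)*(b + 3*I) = b^2 - 7*b + 3*I*b - 21*I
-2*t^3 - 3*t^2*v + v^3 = (-2*t + v)*(t + v)^2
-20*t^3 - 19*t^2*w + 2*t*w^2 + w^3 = (-4*t + w)*(t + w)*(5*t + w)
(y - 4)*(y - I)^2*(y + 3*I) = y^4 - 4*y^3 + I*y^3 + 5*y^2 - 4*I*y^2 - 20*y - 3*I*y + 12*I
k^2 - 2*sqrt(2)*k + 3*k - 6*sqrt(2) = (k + 3)*(k - 2*sqrt(2))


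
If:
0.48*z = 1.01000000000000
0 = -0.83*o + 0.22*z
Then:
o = 0.56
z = 2.10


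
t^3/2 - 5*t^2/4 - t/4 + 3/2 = (t/2 + 1/2)*(t - 2)*(t - 3/2)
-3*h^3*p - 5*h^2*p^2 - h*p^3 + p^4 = p*(-3*h + p)*(h + p)^2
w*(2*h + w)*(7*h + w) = 14*h^2*w + 9*h*w^2 + w^3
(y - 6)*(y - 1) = y^2 - 7*y + 6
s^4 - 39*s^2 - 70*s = s*(s - 7)*(s + 2)*(s + 5)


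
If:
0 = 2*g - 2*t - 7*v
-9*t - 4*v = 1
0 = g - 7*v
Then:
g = -14/71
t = -7/71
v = -2/71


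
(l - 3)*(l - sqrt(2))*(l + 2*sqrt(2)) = l^3 - 3*l^2 + sqrt(2)*l^2 - 3*sqrt(2)*l - 4*l + 12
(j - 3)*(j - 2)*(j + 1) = j^3 - 4*j^2 + j + 6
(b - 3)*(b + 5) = b^2 + 2*b - 15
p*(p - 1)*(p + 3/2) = p^3 + p^2/2 - 3*p/2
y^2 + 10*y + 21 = (y + 3)*(y + 7)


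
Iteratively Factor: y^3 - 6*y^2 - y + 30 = (y + 2)*(y^2 - 8*y + 15) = (y - 3)*(y + 2)*(y - 5)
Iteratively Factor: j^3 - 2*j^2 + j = (j - 1)*(j^2 - j) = (j - 1)^2*(j)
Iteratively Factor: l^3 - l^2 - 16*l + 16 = (l - 1)*(l^2 - 16) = (l - 4)*(l - 1)*(l + 4)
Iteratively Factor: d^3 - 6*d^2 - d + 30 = (d - 3)*(d^2 - 3*d - 10) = (d - 3)*(d + 2)*(d - 5)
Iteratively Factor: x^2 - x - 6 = (x - 3)*(x + 2)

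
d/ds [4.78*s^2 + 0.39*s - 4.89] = 9.56*s + 0.39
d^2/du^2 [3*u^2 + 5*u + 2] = 6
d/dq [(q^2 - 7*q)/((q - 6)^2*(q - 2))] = (-q^3 + 8*q^2 + 10*q - 84)/(q^5 - 22*q^4 + 184*q^3 - 720*q^2 + 1296*q - 864)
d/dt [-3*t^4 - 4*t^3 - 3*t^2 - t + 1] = -12*t^3 - 12*t^2 - 6*t - 1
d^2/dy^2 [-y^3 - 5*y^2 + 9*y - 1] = -6*y - 10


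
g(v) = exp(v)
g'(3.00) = 20.09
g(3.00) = 20.09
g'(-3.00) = 0.05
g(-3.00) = 0.05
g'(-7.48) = 0.00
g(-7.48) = 0.00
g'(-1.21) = 0.30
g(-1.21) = 0.30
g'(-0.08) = 0.92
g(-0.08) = 0.92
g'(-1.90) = 0.15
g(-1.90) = 0.15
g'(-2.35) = 0.10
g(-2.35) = 0.10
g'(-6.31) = 0.00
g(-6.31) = 0.00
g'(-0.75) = 0.47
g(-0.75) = 0.47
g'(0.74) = 2.10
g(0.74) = 2.10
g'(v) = exp(v)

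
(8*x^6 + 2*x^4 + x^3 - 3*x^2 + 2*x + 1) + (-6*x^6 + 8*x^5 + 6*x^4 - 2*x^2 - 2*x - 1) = 2*x^6 + 8*x^5 + 8*x^4 + x^3 - 5*x^2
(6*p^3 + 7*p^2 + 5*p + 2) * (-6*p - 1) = -36*p^4 - 48*p^3 - 37*p^2 - 17*p - 2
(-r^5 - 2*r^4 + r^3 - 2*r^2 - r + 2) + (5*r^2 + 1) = -r^5 - 2*r^4 + r^3 + 3*r^2 - r + 3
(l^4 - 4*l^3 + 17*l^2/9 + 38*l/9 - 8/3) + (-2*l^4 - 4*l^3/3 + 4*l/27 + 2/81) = -l^4 - 16*l^3/3 + 17*l^2/9 + 118*l/27 - 214/81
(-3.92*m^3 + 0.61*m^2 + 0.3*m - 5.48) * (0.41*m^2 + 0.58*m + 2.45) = -1.6072*m^5 - 2.0235*m^4 - 9.1272*m^3 - 0.5783*m^2 - 2.4434*m - 13.426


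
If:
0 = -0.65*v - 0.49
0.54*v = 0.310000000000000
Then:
No Solution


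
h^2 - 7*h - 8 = (h - 8)*(h + 1)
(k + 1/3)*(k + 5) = k^2 + 16*k/3 + 5/3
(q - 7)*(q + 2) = q^2 - 5*q - 14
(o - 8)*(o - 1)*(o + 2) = o^3 - 7*o^2 - 10*o + 16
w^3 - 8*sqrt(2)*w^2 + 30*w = w*(w - 5*sqrt(2))*(w - 3*sqrt(2))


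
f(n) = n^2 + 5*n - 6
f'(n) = 2*n + 5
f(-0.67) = -8.90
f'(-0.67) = 3.66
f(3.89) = 28.58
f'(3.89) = 12.78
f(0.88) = -0.83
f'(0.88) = 6.76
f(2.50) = 12.75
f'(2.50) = 10.00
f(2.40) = 11.76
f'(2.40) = 9.80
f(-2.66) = -12.22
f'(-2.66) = -0.32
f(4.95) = 43.25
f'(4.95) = 14.90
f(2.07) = 8.63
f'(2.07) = 9.14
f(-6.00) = 0.00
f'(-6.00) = -7.00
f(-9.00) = 30.00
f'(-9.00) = -13.00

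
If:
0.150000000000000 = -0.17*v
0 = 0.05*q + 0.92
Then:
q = -18.40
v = -0.88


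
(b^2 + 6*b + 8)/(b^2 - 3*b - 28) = (b + 2)/(b - 7)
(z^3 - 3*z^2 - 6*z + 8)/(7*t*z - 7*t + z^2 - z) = (z^2 - 2*z - 8)/(7*t + z)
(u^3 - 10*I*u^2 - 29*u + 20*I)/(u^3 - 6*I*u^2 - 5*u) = (u - 4*I)/u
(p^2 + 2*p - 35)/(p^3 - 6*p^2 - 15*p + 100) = (p + 7)/(p^2 - p - 20)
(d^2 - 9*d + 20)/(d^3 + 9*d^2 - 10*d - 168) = (d - 5)/(d^2 + 13*d + 42)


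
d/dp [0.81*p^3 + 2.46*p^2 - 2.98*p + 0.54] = 2.43*p^2 + 4.92*p - 2.98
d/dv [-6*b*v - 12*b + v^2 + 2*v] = -6*b + 2*v + 2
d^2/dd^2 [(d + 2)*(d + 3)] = 2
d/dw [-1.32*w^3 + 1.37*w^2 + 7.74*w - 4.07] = -3.96*w^2 + 2.74*w + 7.74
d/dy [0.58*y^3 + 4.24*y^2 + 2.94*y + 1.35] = 1.74*y^2 + 8.48*y + 2.94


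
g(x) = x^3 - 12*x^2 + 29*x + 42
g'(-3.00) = 128.00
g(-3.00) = -180.00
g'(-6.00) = 281.00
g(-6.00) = -780.00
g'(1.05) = 7.11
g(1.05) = 60.38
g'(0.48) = 18.17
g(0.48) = 53.27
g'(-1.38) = 67.83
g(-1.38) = -23.50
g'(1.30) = 2.87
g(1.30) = 61.62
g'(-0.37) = 38.29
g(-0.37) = 29.58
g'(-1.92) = 86.14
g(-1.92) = -64.99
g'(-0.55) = 43.11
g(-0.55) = 22.25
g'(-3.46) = 147.95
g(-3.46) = -243.42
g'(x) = 3*x^2 - 24*x + 29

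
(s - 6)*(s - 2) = s^2 - 8*s + 12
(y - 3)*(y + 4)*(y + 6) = y^3 + 7*y^2 - 6*y - 72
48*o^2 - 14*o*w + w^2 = (-8*o + w)*(-6*o + w)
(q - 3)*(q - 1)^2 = q^3 - 5*q^2 + 7*q - 3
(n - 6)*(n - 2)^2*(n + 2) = n^4 - 8*n^3 + 8*n^2 + 32*n - 48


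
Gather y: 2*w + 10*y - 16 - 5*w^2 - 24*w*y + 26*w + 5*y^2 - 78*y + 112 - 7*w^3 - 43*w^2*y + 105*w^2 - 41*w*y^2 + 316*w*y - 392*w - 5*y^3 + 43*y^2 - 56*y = -7*w^3 + 100*w^2 - 364*w - 5*y^3 + y^2*(48 - 41*w) + y*(-43*w^2 + 292*w - 124) + 96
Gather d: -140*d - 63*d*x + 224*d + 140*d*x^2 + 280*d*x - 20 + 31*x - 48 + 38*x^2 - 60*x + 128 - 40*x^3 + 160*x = d*(140*x^2 + 217*x + 84) - 40*x^3 + 38*x^2 + 131*x + 60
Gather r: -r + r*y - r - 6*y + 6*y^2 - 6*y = r*(y - 2) + 6*y^2 - 12*y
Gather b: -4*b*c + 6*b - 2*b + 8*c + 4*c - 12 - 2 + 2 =b*(4 - 4*c) + 12*c - 12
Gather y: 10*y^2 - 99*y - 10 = 10*y^2 - 99*y - 10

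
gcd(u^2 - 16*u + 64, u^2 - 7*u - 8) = u - 8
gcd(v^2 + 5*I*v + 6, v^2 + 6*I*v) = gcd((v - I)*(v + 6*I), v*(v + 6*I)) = v + 6*I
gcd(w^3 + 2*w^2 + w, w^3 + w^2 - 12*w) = w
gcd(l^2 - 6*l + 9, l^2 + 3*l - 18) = l - 3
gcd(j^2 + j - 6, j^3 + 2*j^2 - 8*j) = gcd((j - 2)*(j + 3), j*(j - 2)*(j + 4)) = j - 2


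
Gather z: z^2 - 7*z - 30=z^2 - 7*z - 30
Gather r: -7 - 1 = -8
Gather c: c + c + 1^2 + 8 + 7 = 2*c + 16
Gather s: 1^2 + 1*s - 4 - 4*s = -3*s - 3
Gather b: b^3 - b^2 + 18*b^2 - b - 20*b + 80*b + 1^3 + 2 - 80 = b^3 + 17*b^2 + 59*b - 77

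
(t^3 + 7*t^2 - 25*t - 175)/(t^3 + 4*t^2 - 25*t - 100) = (t + 7)/(t + 4)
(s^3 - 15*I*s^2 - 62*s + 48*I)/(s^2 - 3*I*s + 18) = (s^2 - 9*I*s - 8)/(s + 3*I)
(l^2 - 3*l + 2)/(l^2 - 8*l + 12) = (l - 1)/(l - 6)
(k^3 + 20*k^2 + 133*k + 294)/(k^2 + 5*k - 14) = (k^2 + 13*k + 42)/(k - 2)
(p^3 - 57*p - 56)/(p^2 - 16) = (p^3 - 57*p - 56)/(p^2 - 16)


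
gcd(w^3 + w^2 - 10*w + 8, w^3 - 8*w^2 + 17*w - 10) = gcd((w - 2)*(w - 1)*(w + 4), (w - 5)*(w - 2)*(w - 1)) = w^2 - 3*w + 2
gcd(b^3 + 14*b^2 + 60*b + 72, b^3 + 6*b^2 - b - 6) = b + 6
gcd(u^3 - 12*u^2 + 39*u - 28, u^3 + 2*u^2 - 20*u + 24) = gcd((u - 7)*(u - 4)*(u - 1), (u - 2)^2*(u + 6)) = 1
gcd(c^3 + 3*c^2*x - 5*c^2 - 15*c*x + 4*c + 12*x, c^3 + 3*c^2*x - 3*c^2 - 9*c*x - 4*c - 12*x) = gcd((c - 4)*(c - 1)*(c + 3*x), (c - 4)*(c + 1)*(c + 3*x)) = c^2 + 3*c*x - 4*c - 12*x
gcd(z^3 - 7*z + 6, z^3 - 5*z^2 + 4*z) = z - 1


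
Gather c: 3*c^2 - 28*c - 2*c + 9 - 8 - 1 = 3*c^2 - 30*c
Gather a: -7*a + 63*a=56*a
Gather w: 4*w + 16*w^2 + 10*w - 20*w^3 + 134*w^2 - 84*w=-20*w^3 + 150*w^2 - 70*w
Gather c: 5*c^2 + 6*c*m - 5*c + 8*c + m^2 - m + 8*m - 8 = 5*c^2 + c*(6*m + 3) + m^2 + 7*m - 8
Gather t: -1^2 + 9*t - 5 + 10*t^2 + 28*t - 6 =10*t^2 + 37*t - 12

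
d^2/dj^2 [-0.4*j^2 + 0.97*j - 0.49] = -0.800000000000000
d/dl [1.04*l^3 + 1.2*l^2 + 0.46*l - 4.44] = 3.12*l^2 + 2.4*l + 0.46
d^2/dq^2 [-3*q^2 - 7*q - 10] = -6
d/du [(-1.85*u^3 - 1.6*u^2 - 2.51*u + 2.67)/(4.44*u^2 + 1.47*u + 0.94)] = (-8.21400000000001*u^4 - 5.439*u^3 + 3.5754*u^2 - 26.7176*u - 6.2843)/(19.7136*u^4 + 13.0536*u^3 + 10.5081*u^2 + 2.7636*u + 0.8836)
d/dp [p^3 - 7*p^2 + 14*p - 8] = 3*p^2 - 14*p + 14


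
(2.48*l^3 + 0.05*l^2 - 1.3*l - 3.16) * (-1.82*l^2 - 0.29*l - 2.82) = -4.5136*l^5 - 0.8102*l^4 - 4.6421*l^3 + 5.9872*l^2 + 4.5824*l + 8.9112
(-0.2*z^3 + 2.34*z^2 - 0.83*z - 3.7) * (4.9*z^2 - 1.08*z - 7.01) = -0.98*z^5 + 11.682*z^4 - 5.1922*z^3 - 33.637*z^2 + 9.8143*z + 25.937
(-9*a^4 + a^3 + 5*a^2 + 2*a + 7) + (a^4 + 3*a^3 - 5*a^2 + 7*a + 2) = -8*a^4 + 4*a^3 + 9*a + 9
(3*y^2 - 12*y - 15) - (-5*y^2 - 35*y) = 8*y^2 + 23*y - 15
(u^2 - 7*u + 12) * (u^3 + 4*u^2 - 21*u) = u^5 - 3*u^4 - 37*u^3 + 195*u^2 - 252*u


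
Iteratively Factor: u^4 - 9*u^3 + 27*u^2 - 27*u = (u - 3)*(u^3 - 6*u^2 + 9*u) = u*(u - 3)*(u^2 - 6*u + 9) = u*(u - 3)^2*(u - 3)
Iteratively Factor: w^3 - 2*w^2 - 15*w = (w - 5)*(w^2 + 3*w) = w*(w - 5)*(w + 3)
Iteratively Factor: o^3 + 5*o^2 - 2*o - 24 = (o - 2)*(o^2 + 7*o + 12) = (o - 2)*(o + 3)*(o + 4)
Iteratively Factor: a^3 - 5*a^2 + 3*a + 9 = (a - 3)*(a^2 - 2*a - 3) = (a - 3)*(a + 1)*(a - 3)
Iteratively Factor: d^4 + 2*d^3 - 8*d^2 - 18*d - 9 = (d - 3)*(d^3 + 5*d^2 + 7*d + 3) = (d - 3)*(d + 3)*(d^2 + 2*d + 1) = (d - 3)*(d + 1)*(d + 3)*(d + 1)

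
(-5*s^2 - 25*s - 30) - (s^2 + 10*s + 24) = -6*s^2 - 35*s - 54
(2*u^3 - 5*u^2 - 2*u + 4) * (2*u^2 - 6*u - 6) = 4*u^5 - 22*u^4 + 14*u^3 + 50*u^2 - 12*u - 24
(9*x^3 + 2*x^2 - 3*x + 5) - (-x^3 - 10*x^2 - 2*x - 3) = 10*x^3 + 12*x^2 - x + 8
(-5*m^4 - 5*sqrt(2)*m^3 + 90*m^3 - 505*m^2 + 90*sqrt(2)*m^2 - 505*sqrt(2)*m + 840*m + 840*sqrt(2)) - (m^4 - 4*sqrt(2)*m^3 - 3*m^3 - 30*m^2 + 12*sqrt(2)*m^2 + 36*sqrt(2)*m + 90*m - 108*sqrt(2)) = -6*m^4 - sqrt(2)*m^3 + 93*m^3 - 475*m^2 + 78*sqrt(2)*m^2 - 541*sqrt(2)*m + 750*m + 948*sqrt(2)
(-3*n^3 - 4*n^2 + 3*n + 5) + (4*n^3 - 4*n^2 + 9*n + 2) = n^3 - 8*n^2 + 12*n + 7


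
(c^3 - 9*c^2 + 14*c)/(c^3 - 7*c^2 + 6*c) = (c^2 - 9*c + 14)/(c^2 - 7*c + 6)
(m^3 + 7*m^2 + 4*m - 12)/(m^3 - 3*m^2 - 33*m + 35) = (m^2 + 8*m + 12)/(m^2 - 2*m - 35)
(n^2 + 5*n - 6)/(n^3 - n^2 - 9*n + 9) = (n + 6)/(n^2 - 9)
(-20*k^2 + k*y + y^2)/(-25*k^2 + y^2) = (-4*k + y)/(-5*k + y)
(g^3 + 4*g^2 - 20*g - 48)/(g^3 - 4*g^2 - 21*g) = (-g^3 - 4*g^2 + 20*g + 48)/(g*(-g^2 + 4*g + 21))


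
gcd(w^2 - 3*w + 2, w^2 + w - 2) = w - 1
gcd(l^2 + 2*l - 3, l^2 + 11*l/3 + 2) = l + 3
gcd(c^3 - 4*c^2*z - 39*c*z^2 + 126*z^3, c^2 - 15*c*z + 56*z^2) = -c + 7*z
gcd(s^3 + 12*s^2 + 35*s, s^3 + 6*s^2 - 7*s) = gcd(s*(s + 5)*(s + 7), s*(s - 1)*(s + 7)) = s^2 + 7*s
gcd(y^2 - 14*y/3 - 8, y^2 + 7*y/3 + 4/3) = y + 4/3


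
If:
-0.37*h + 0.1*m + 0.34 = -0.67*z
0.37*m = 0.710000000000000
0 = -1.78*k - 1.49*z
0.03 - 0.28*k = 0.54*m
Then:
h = 9.21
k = -3.59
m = 1.92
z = 4.29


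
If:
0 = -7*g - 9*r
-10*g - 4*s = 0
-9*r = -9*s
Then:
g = 0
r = 0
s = 0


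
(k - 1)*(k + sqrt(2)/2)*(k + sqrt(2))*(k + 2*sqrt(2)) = k^4 - k^3 + 7*sqrt(2)*k^3/2 - 7*sqrt(2)*k^2/2 + 7*k^2 - 7*k + 2*sqrt(2)*k - 2*sqrt(2)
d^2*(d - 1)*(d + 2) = d^4 + d^3 - 2*d^2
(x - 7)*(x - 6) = x^2 - 13*x + 42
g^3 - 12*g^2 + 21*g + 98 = (g - 7)^2*(g + 2)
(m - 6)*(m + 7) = m^2 + m - 42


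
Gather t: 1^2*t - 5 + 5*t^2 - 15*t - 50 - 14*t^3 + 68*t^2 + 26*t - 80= -14*t^3 + 73*t^2 + 12*t - 135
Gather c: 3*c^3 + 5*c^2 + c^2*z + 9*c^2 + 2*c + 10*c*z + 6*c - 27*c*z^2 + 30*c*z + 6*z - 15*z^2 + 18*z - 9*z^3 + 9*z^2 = 3*c^3 + c^2*(z + 14) + c*(-27*z^2 + 40*z + 8) - 9*z^3 - 6*z^2 + 24*z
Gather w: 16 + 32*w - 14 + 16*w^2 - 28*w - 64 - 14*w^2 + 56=2*w^2 + 4*w - 6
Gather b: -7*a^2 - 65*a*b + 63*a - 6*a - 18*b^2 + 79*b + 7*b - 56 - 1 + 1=-7*a^2 + 57*a - 18*b^2 + b*(86 - 65*a) - 56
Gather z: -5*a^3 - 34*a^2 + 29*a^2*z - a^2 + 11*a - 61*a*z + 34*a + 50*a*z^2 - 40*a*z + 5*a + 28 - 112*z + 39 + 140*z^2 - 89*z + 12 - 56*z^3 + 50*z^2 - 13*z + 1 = -5*a^3 - 35*a^2 + 50*a - 56*z^3 + z^2*(50*a + 190) + z*(29*a^2 - 101*a - 214) + 80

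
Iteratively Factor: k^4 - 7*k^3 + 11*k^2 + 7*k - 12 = (k - 3)*(k^3 - 4*k^2 - k + 4) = (k - 3)*(k - 1)*(k^2 - 3*k - 4) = (k - 3)*(k - 1)*(k + 1)*(k - 4)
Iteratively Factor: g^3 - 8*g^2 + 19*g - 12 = (g - 4)*(g^2 - 4*g + 3) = (g - 4)*(g - 3)*(g - 1)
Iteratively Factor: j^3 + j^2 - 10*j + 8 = (j - 2)*(j^2 + 3*j - 4) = (j - 2)*(j + 4)*(j - 1)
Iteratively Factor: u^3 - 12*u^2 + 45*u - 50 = (u - 2)*(u^2 - 10*u + 25) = (u - 5)*(u - 2)*(u - 5)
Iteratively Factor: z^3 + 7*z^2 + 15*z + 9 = (z + 1)*(z^2 + 6*z + 9) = (z + 1)*(z + 3)*(z + 3)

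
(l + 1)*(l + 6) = l^2 + 7*l + 6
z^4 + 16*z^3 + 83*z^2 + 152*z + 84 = (z + 1)*(z + 2)*(z + 6)*(z + 7)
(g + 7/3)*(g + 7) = g^2 + 28*g/3 + 49/3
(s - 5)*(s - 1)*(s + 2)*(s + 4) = s^4 - 23*s^2 - 18*s + 40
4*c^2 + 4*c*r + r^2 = (2*c + r)^2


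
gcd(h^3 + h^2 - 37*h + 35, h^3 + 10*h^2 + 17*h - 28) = h^2 + 6*h - 7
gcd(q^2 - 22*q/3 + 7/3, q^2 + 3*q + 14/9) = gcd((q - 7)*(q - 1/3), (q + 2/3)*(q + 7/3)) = 1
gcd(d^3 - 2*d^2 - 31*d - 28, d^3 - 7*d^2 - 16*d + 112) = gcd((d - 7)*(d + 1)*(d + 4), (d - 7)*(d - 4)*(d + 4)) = d^2 - 3*d - 28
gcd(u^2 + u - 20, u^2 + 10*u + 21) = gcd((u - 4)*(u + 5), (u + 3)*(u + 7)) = 1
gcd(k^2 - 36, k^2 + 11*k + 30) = k + 6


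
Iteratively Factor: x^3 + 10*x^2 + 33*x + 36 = (x + 4)*(x^2 + 6*x + 9) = (x + 3)*(x + 4)*(x + 3)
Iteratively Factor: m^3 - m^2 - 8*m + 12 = (m + 3)*(m^2 - 4*m + 4) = (m - 2)*(m + 3)*(m - 2)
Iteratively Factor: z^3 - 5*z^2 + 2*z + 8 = (z - 4)*(z^2 - z - 2) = (z - 4)*(z + 1)*(z - 2)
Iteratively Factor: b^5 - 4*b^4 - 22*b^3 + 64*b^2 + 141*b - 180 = (b - 1)*(b^4 - 3*b^3 - 25*b^2 + 39*b + 180) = (b - 1)*(b + 3)*(b^3 - 6*b^2 - 7*b + 60) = (b - 1)*(b + 3)^2*(b^2 - 9*b + 20) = (b - 5)*(b - 1)*(b + 3)^2*(b - 4)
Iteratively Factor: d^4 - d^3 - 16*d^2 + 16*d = (d - 4)*(d^3 + 3*d^2 - 4*d) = d*(d - 4)*(d^2 + 3*d - 4) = d*(d - 4)*(d - 1)*(d + 4)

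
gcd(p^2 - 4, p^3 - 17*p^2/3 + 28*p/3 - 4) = p - 2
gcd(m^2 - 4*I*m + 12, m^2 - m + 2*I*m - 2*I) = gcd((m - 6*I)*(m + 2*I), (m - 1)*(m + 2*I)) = m + 2*I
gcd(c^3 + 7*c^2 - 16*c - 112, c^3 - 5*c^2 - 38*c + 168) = c - 4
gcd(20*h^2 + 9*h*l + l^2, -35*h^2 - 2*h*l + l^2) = 5*h + l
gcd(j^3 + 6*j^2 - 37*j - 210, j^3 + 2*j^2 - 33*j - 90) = j^2 - j - 30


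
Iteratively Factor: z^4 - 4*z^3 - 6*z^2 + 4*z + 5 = (z - 5)*(z^3 + z^2 - z - 1) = (z - 5)*(z - 1)*(z^2 + 2*z + 1) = (z - 5)*(z - 1)*(z + 1)*(z + 1)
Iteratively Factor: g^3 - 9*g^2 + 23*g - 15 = (g - 3)*(g^2 - 6*g + 5) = (g - 3)*(g - 1)*(g - 5)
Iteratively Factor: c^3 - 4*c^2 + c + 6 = (c - 2)*(c^2 - 2*c - 3) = (c - 3)*(c - 2)*(c + 1)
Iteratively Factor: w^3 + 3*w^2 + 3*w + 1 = (w + 1)*(w^2 + 2*w + 1) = (w + 1)^2*(w + 1)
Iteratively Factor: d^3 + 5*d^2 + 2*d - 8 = (d + 4)*(d^2 + d - 2) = (d - 1)*(d + 4)*(d + 2)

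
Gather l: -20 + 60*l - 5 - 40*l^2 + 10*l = -40*l^2 + 70*l - 25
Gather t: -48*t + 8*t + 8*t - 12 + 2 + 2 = -32*t - 8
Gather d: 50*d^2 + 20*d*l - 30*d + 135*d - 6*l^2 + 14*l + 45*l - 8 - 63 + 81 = 50*d^2 + d*(20*l + 105) - 6*l^2 + 59*l + 10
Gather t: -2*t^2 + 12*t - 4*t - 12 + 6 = -2*t^2 + 8*t - 6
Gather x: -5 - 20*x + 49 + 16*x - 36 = 8 - 4*x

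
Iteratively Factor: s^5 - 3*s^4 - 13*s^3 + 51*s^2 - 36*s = (s + 4)*(s^4 - 7*s^3 + 15*s^2 - 9*s) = (s - 3)*(s + 4)*(s^3 - 4*s^2 + 3*s) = s*(s - 3)*(s + 4)*(s^2 - 4*s + 3) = s*(s - 3)*(s - 1)*(s + 4)*(s - 3)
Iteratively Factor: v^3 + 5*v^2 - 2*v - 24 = (v + 3)*(v^2 + 2*v - 8) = (v + 3)*(v + 4)*(v - 2)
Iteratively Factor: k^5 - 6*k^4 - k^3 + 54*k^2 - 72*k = (k)*(k^4 - 6*k^3 - k^2 + 54*k - 72) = k*(k - 3)*(k^3 - 3*k^2 - 10*k + 24) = k*(k - 3)*(k + 3)*(k^2 - 6*k + 8) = k*(k - 4)*(k - 3)*(k + 3)*(k - 2)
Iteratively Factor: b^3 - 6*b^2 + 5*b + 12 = (b - 3)*(b^2 - 3*b - 4) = (b - 4)*(b - 3)*(b + 1)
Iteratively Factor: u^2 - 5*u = (u)*(u - 5)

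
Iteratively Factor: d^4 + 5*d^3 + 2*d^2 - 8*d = (d)*(d^3 + 5*d^2 + 2*d - 8) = d*(d + 4)*(d^2 + d - 2) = d*(d - 1)*(d + 4)*(d + 2)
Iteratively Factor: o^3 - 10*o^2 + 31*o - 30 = (o - 5)*(o^2 - 5*o + 6) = (o - 5)*(o - 3)*(o - 2)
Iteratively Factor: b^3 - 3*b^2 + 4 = (b - 2)*(b^2 - b - 2) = (b - 2)*(b + 1)*(b - 2)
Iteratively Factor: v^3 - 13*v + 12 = (v + 4)*(v^2 - 4*v + 3) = (v - 1)*(v + 4)*(v - 3)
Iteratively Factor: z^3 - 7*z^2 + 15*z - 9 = (z - 1)*(z^2 - 6*z + 9) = (z - 3)*(z - 1)*(z - 3)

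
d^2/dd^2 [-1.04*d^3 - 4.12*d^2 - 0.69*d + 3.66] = -6.24*d - 8.24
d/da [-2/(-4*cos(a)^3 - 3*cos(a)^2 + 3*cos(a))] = 12*(sin(2*a) + sin(3*a))/((cos(2*a) + 1)*(3*cos(a) + 2*cos(2*a) - 1)^2)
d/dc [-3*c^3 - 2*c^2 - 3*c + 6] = -9*c^2 - 4*c - 3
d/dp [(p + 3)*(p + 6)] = 2*p + 9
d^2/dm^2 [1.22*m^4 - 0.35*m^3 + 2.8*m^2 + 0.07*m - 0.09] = 14.64*m^2 - 2.1*m + 5.6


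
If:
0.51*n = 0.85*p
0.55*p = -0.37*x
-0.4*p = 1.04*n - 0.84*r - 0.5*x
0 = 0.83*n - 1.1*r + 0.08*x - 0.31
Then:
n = -0.21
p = -0.12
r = -0.42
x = 0.18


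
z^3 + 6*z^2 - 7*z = z*(z - 1)*(z + 7)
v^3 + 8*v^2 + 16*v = v*(v + 4)^2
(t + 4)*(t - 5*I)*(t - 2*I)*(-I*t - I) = -I*t^4 - 7*t^3 - 5*I*t^3 - 35*t^2 + 6*I*t^2 - 28*t + 50*I*t + 40*I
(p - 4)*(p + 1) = p^2 - 3*p - 4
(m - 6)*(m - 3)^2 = m^3 - 12*m^2 + 45*m - 54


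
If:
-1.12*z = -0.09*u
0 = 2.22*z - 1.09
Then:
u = 6.11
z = 0.49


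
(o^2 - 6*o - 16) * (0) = 0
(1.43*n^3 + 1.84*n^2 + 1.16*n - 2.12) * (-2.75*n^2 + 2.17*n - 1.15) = -3.9325*n^5 - 1.9569*n^4 - 0.8417*n^3 + 6.2312*n^2 - 5.9344*n + 2.438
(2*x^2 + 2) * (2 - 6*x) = -12*x^3 + 4*x^2 - 12*x + 4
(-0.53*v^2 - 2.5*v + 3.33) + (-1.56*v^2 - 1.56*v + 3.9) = -2.09*v^2 - 4.06*v + 7.23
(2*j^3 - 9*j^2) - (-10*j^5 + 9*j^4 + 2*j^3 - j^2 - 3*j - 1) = 10*j^5 - 9*j^4 - 8*j^2 + 3*j + 1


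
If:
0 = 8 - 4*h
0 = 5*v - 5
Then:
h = 2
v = 1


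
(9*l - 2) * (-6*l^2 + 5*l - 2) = -54*l^3 + 57*l^2 - 28*l + 4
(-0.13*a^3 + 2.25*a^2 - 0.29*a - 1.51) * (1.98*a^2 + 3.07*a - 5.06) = -0.2574*a^5 + 4.0559*a^4 + 6.9911*a^3 - 15.2651*a^2 - 3.1683*a + 7.6406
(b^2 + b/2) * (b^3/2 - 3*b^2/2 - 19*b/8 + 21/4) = b^5/2 - 5*b^4/4 - 25*b^3/8 + 65*b^2/16 + 21*b/8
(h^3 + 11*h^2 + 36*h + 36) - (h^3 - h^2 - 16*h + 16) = 12*h^2 + 52*h + 20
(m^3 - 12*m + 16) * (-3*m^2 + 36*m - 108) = -3*m^5 + 36*m^4 - 72*m^3 - 480*m^2 + 1872*m - 1728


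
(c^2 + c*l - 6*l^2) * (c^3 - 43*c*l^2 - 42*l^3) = c^5 + c^4*l - 49*c^3*l^2 - 85*c^2*l^3 + 216*c*l^4 + 252*l^5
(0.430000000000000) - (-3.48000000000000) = 3.91000000000000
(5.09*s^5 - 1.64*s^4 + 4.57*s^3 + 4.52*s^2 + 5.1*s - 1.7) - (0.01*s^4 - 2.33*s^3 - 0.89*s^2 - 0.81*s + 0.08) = 5.09*s^5 - 1.65*s^4 + 6.9*s^3 + 5.41*s^2 + 5.91*s - 1.78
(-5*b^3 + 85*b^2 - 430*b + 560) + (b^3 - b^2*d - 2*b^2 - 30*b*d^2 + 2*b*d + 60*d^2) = -4*b^3 - b^2*d + 83*b^2 - 30*b*d^2 + 2*b*d - 430*b + 60*d^2 + 560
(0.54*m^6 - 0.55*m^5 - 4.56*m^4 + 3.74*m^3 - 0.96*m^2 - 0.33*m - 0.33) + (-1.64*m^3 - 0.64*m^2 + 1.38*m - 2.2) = 0.54*m^6 - 0.55*m^5 - 4.56*m^4 + 2.1*m^3 - 1.6*m^2 + 1.05*m - 2.53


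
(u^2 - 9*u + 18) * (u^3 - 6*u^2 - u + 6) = u^5 - 15*u^4 + 71*u^3 - 93*u^2 - 72*u + 108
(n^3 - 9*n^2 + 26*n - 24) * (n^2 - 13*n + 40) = n^5 - 22*n^4 + 183*n^3 - 722*n^2 + 1352*n - 960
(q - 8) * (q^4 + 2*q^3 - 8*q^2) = q^5 - 6*q^4 - 24*q^3 + 64*q^2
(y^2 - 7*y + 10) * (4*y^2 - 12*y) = 4*y^4 - 40*y^3 + 124*y^2 - 120*y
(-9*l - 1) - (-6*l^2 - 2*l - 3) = 6*l^2 - 7*l + 2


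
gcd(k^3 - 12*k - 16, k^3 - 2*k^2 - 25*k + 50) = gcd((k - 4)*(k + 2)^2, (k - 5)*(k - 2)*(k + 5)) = 1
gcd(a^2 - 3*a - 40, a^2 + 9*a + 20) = a + 5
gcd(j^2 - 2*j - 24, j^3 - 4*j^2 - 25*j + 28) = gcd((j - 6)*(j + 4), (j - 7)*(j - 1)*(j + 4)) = j + 4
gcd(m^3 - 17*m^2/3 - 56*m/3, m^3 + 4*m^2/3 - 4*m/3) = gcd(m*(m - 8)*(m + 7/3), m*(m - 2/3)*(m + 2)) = m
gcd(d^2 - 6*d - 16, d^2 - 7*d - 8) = d - 8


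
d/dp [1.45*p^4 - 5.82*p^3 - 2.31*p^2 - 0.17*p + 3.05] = 5.8*p^3 - 17.46*p^2 - 4.62*p - 0.17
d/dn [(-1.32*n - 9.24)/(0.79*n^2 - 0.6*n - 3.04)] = (1.0428*n^2 + 14.5992*n - 1.5312)/(0.6241*n^4 - 0.948*n^3 - 4.4432*n^2 + 3.648*n + 9.2416)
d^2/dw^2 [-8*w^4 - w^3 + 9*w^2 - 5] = -96*w^2 - 6*w + 18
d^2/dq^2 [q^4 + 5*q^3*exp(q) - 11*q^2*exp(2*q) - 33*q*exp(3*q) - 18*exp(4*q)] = 5*q^3*exp(q) - 44*q^2*exp(2*q) + 30*q^2*exp(q) + 12*q^2 - 297*q*exp(3*q) - 88*q*exp(2*q) + 30*q*exp(q) - 288*exp(4*q) - 198*exp(3*q) - 22*exp(2*q)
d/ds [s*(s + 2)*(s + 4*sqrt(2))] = 3*s^2 + 4*s + 8*sqrt(2)*s + 8*sqrt(2)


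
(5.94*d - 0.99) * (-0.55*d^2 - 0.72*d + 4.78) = -3.267*d^3 - 3.7323*d^2 + 29.106*d - 4.7322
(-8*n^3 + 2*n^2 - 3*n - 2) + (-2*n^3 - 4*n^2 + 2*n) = -10*n^3 - 2*n^2 - n - 2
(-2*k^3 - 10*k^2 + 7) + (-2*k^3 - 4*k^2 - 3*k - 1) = -4*k^3 - 14*k^2 - 3*k + 6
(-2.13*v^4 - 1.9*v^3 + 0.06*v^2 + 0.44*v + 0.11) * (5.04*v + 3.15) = -10.7352*v^5 - 16.2855*v^4 - 5.6826*v^3 + 2.4066*v^2 + 1.9404*v + 0.3465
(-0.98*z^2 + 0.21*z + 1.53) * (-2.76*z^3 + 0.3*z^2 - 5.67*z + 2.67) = 2.7048*z^5 - 0.8736*z^4 + 1.3968*z^3 - 3.3483*z^2 - 8.1144*z + 4.0851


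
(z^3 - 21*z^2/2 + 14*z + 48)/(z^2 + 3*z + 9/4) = 2*(z^2 - 12*z + 32)/(2*z + 3)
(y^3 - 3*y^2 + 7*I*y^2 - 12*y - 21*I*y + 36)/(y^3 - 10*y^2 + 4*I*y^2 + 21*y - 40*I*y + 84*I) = (y + 3*I)/(y - 7)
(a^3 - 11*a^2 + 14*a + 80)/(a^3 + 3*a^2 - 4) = (a^2 - 13*a + 40)/(a^2 + a - 2)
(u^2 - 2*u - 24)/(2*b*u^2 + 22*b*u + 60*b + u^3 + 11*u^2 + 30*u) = (u^2 - 2*u - 24)/(2*b*u^2 + 22*b*u + 60*b + u^3 + 11*u^2 + 30*u)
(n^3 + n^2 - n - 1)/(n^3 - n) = (n + 1)/n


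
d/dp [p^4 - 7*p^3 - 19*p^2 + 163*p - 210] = 4*p^3 - 21*p^2 - 38*p + 163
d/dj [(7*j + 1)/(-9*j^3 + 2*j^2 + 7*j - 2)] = (126*j^3 + 13*j^2 - 4*j - 21)/(81*j^6 - 36*j^5 - 122*j^4 + 64*j^3 + 41*j^2 - 28*j + 4)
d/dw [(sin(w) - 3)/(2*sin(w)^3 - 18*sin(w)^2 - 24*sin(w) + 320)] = (-sin(w)^3 + 9*sin(w)^2 - 27*sin(w) + 62)*cos(w)/((sin(w) - 8)^2*(sin(w) - 5)^2*(sin(w) + 4)^2)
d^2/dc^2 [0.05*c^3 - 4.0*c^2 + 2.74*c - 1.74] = 0.3*c - 8.0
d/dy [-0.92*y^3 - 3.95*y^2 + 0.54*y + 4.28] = -2.76*y^2 - 7.9*y + 0.54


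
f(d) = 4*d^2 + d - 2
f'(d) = 8*d + 1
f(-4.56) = 76.61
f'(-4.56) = -35.48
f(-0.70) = -0.74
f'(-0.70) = -4.60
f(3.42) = 48.21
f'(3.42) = 28.36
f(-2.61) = 22.64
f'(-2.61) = -19.88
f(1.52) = 8.76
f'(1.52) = 13.16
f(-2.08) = 13.23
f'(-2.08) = -15.64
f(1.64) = 10.40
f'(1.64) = 14.12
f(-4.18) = 63.71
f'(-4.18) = -32.44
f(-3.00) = 31.00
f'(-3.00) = -23.00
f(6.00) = 148.00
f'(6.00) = 49.00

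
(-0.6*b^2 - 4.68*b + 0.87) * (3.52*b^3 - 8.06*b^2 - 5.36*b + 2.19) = -2.112*b^5 - 11.6376*b^4 + 43.9992*b^3 + 16.7586*b^2 - 14.9124*b + 1.9053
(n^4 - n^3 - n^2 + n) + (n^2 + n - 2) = n^4 - n^3 + 2*n - 2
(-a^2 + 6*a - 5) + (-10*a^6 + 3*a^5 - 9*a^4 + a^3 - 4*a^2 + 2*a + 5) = -10*a^6 + 3*a^5 - 9*a^4 + a^3 - 5*a^2 + 8*a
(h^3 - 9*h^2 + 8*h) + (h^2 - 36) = h^3 - 8*h^2 + 8*h - 36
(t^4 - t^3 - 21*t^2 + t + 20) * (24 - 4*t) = -4*t^5 + 28*t^4 + 60*t^3 - 508*t^2 - 56*t + 480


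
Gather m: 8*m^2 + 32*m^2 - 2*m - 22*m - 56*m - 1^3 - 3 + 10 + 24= 40*m^2 - 80*m + 30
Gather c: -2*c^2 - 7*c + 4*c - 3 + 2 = -2*c^2 - 3*c - 1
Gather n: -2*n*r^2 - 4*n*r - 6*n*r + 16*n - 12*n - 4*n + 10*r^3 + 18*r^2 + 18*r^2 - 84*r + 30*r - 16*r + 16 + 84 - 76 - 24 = n*(-2*r^2 - 10*r) + 10*r^3 + 36*r^2 - 70*r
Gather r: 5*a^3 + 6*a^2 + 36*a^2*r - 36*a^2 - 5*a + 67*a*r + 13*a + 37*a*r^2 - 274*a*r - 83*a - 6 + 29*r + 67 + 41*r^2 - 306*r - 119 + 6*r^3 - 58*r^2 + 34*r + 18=5*a^3 - 30*a^2 - 75*a + 6*r^3 + r^2*(37*a - 17) + r*(36*a^2 - 207*a - 243) - 40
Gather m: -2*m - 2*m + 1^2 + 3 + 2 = 6 - 4*m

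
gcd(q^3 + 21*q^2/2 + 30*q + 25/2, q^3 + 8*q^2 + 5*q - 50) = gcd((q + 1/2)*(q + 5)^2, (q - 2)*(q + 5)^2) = q^2 + 10*q + 25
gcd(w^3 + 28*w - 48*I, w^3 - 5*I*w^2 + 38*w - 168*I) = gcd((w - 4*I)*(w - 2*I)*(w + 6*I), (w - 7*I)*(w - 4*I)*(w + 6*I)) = w^2 + 2*I*w + 24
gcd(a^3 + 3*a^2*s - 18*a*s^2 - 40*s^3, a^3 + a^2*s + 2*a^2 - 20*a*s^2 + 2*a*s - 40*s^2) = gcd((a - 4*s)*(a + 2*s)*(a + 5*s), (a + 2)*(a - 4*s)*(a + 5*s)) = -a^2 - a*s + 20*s^2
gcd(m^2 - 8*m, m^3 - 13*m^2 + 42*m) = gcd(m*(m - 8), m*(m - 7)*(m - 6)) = m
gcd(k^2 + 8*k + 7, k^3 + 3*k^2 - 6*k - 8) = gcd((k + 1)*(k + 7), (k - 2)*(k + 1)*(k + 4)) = k + 1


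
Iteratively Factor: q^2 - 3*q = (q)*(q - 3)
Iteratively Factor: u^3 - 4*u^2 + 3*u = (u - 3)*(u^2 - u) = u*(u - 3)*(u - 1)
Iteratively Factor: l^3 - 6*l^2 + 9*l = (l - 3)*(l^2 - 3*l) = (l - 3)^2*(l)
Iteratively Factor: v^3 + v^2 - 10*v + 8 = (v - 2)*(v^2 + 3*v - 4) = (v - 2)*(v - 1)*(v + 4)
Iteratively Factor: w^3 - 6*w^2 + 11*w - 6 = (w - 2)*(w^2 - 4*w + 3) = (w - 2)*(w - 1)*(w - 3)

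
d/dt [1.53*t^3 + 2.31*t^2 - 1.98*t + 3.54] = 4.59*t^2 + 4.62*t - 1.98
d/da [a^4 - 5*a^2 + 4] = 4*a^3 - 10*a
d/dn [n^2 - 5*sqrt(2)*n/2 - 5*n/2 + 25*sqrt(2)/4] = 2*n - 5*sqrt(2)/2 - 5/2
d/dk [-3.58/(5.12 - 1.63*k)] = -5.8354/(1.63*k - 5.12)^2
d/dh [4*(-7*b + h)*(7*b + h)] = 8*h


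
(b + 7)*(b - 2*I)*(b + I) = b^3 + 7*b^2 - I*b^2 + 2*b - 7*I*b + 14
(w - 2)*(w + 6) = w^2 + 4*w - 12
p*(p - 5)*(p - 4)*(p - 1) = p^4 - 10*p^3 + 29*p^2 - 20*p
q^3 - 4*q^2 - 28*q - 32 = (q - 8)*(q + 2)^2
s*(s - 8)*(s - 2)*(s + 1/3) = s^4 - 29*s^3/3 + 38*s^2/3 + 16*s/3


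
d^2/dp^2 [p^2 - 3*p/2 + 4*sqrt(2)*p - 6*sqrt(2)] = 2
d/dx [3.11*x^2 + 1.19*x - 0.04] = 6.22*x + 1.19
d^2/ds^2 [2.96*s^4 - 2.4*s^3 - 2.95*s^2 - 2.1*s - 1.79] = 35.52*s^2 - 14.4*s - 5.9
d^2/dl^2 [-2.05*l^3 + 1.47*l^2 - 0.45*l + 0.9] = 2.94 - 12.3*l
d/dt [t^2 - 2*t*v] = 2*t - 2*v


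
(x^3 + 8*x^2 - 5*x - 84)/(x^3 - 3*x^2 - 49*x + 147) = (x + 4)/(x - 7)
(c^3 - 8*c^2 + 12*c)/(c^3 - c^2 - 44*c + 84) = c/(c + 7)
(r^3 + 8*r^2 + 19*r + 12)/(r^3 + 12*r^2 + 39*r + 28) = (r + 3)/(r + 7)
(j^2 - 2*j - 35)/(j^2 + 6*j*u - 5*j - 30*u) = (j^2 - 2*j - 35)/(j^2 + 6*j*u - 5*j - 30*u)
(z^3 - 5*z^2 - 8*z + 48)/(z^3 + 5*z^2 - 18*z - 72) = (z - 4)/(z + 6)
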